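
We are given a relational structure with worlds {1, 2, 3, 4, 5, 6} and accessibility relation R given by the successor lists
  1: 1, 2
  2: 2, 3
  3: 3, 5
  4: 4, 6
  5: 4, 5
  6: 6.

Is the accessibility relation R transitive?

No

Transitive: no — 1 R 2 and 2 R 3, but not 1 R 3.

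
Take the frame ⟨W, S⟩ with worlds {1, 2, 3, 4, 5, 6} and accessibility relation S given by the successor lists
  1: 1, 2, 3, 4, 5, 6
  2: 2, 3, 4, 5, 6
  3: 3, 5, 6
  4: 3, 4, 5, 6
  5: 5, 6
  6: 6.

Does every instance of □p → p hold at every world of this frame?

Axiom T corresponds to the accessibility relation being reflexive.
Reflexive: yes — every world is S-related to itself.

Yes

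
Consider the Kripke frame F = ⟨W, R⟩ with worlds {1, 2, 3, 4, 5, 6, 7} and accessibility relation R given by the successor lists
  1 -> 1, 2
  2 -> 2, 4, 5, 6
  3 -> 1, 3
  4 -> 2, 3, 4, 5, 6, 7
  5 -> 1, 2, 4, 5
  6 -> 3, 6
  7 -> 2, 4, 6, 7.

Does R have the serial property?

Yes

Serial: yes — every world has a successor (e.g. 1 R 1).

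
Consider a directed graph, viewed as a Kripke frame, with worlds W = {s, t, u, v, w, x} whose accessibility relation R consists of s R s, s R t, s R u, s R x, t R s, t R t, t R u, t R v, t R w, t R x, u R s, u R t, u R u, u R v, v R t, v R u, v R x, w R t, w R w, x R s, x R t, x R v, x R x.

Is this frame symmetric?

Symmetric: yes — every pair in R has its reverse in R.

Yes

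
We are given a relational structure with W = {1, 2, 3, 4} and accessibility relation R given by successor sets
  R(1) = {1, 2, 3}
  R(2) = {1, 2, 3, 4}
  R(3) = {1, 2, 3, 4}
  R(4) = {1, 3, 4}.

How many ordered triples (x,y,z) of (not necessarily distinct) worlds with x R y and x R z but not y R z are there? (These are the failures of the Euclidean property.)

Enumerating: (2,1,4), (2,4,2), (3,1,4), (3,4,2), (4,1,4).

5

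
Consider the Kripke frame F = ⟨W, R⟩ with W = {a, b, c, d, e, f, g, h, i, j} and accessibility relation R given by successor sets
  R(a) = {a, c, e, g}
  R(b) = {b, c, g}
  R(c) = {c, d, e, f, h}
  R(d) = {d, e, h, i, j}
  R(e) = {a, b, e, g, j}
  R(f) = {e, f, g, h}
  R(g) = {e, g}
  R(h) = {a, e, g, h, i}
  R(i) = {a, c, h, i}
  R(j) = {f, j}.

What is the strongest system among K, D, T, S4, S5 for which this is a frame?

Serial (axiom D): yes — every world has a successor (e.g. a R a).
Reflexive (axiom T): yes — every world is R-related to itself.
Transitive (axiom 4): no — a R c and c R d, but not a R d.
Euclidean (axiom 5): no — a R c and a R g, but not c R g.
So F validates K, D, T; S4 would additionally require R to be transitive. The strongest is T.

T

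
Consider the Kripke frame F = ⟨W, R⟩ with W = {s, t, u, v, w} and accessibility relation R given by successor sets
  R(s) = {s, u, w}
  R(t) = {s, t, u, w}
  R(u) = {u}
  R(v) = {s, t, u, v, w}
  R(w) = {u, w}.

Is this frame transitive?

Transitive: yes — every two-step R-path is closed by a direct edge.

Yes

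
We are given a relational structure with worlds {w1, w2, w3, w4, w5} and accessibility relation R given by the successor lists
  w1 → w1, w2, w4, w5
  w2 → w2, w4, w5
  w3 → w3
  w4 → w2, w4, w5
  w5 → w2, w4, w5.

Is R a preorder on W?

Reflexive: yes — every world is R-related to itself.
Transitive: yes — every two-step R-path is closed by a direct edge.
So R is a preorder.

Yes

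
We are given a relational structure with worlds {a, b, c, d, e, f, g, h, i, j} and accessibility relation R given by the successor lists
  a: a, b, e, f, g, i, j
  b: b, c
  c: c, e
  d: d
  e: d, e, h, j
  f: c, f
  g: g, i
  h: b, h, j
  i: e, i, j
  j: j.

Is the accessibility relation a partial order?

No

Reflexive: yes — every world is R-related to itself.
Transitive: no — a R b and b R c, but not a R c.
Antisymmetric: yes — no distinct pair is related both ways.
So R is not a partial order.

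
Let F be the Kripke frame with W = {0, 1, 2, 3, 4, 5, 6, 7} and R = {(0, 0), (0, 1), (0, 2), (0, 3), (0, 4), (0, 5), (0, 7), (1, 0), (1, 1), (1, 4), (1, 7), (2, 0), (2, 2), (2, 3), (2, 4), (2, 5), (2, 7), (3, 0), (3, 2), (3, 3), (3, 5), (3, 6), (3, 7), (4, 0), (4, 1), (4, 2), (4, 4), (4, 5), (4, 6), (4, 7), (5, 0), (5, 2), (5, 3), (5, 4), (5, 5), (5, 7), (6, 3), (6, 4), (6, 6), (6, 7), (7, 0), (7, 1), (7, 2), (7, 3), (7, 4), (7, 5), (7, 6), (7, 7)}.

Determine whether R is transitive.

Transitive: no — 0 R 3 and 3 R 6, but not 0 R 6.

No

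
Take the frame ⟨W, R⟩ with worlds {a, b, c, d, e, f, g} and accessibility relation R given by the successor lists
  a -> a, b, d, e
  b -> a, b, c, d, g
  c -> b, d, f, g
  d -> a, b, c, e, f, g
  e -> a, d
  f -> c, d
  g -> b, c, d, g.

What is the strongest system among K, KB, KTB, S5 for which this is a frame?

KB

Symmetric (axiom B): yes — every pair in R has its reverse in R.
Reflexive (axiom T): no — c is not related to itself.
Euclidean (axiom 5): no — a R b and a R e, but not b R e.
So F validates K, KB; KTB would additionally require R to be reflexive. The strongest is KB.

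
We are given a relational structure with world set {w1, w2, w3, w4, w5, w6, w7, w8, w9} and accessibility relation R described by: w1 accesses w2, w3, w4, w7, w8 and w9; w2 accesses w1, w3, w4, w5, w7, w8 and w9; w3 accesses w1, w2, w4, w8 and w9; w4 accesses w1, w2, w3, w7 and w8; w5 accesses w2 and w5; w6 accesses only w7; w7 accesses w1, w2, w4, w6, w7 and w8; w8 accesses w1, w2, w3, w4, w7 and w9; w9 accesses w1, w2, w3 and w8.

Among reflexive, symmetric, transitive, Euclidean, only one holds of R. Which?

symmetric

Reflexive: no — w1 is not related to itself.
Symmetric: yes — every pair in R has its reverse in R.
Transitive: no — w1 R w2 and w2 R w5, but not w1 R w5.
Euclidean: no — w1 R w3 and w1 R w7, but not w3 R w7.
Only symmetric holds.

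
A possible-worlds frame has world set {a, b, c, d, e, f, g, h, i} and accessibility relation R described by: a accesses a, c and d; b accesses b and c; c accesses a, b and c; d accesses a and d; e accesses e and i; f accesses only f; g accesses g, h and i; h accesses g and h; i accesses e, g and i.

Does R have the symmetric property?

Yes

Symmetric: yes — every pair in R has its reverse in R.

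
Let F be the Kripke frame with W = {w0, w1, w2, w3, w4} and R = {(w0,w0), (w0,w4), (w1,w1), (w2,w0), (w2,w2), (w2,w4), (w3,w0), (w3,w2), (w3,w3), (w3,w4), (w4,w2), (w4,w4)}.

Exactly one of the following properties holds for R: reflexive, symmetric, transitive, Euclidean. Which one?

reflexive

Reflexive: yes — every world is R-related to itself.
Symmetric: no — w0 R w4 but not w4 R w0.
Transitive: no — w0 R w4 and w4 R w2, but not w0 R w2.
Euclidean: no — w2 R w4 and w2 R w0, but not w4 R w0.
Only reflexive holds.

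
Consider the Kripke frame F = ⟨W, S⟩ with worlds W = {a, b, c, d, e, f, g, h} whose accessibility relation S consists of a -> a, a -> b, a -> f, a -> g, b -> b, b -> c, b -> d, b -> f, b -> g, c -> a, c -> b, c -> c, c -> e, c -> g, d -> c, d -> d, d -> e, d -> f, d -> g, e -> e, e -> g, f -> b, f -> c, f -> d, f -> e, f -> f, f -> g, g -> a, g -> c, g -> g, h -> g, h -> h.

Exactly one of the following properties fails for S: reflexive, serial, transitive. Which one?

transitive

Reflexive: yes — every world is S-related to itself.
Serial: yes — every world has a successor (e.g. a S a).
Transitive: no — a S b and b S c, but not a S c.
Only transitive fails.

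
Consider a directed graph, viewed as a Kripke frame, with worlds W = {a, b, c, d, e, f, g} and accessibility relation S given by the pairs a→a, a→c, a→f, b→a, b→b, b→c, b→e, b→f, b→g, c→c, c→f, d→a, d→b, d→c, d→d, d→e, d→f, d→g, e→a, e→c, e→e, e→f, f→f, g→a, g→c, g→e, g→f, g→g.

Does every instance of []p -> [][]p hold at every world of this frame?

The schema 4 characterises exactly the transitive frames.
Transitive: yes — every two-step S-path is closed by a direct edge.

Yes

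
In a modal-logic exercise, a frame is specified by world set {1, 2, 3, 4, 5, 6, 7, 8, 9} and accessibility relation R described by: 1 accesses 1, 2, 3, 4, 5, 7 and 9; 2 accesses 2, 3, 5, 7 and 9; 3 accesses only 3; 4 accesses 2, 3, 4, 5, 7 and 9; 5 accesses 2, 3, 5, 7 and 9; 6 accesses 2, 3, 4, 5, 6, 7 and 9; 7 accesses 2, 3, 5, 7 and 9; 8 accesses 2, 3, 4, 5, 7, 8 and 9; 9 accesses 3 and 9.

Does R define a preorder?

Reflexive: yes — every world is R-related to itself.
Transitive: yes — every two-step R-path is closed by a direct edge.
So R is a preorder.

Yes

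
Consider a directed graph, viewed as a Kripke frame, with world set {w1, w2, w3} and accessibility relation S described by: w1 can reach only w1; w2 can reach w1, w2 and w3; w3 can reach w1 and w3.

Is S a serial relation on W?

Serial: yes — every world has a successor (e.g. w1 S w1).

Yes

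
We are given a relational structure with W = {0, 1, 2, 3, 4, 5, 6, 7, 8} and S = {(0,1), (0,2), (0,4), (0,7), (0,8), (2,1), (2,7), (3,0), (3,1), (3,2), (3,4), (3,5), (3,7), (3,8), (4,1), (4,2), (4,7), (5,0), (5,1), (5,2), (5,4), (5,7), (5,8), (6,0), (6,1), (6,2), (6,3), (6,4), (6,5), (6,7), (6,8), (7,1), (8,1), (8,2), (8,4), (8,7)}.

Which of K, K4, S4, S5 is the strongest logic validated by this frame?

K4

Transitive (axiom 4): yes — every two-step S-path is closed by a direct edge.
Reflexive (axiom T): no — 0 is not related to itself.
Euclidean (axiom 5): no — 0 S 1 and 0 S 2, but not 1 S 2.
So F validates K, K4; S4 would additionally require S to be reflexive. The strongest is K4.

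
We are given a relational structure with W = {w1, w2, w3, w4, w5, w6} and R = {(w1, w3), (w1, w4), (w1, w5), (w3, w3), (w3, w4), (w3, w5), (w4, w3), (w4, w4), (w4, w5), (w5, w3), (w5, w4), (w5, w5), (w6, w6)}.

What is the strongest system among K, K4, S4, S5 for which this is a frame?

K4

Transitive (axiom 4): yes — every two-step R-path is closed by a direct edge.
Reflexive (axiom T): no — w1 is not related to itself.
Euclidean (axiom 5): yes — any two successors of a common world are R-related.
So F validates K, K4; S4 would additionally require R to be reflexive. The strongest is K4.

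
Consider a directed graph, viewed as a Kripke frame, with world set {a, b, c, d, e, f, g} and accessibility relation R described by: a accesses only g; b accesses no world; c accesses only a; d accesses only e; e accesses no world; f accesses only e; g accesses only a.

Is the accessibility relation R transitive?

No

Transitive: no — c R a and a R g, but not c R g.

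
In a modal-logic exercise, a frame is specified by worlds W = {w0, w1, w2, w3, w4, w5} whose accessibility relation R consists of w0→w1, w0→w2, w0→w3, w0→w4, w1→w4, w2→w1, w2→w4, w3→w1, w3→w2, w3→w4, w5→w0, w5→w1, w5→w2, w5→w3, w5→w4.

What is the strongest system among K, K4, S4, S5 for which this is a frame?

K4

Transitive (axiom 4): yes — every two-step R-path is closed by a direct edge.
Reflexive (axiom T): no — w0 is not related to itself.
Euclidean (axiom 5): no — w0 R w1 and w0 R w2, but not w1 R w2.
So F validates K, K4; S4 would additionally require R to be reflexive. The strongest is K4.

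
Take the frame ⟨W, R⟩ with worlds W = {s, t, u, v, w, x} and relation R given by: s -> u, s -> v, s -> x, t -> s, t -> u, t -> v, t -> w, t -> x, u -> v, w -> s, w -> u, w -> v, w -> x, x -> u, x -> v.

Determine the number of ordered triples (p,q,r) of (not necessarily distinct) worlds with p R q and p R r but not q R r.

Enumerating: (s,u,u), (s,u,x), (s,v,u), (s,v,v), (s,v,x), (s,x,x), (t,s,s), (t,s,w), (t,u,s), (t,u,u), (t,u,w), (t,u,x), … and 23 more.
Total: 35.

35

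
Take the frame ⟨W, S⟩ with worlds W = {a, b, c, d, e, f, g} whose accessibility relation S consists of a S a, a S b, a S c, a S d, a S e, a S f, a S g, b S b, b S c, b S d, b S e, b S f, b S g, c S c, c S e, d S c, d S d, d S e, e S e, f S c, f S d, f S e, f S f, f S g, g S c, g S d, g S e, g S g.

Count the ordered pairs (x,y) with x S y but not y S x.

21

Enumerating: (a,b), (a,c), (a,d), (a,e), (a,f), (a,g), (b,c), (b,d), (b,e), (b,f), (b,g), (c,e), … and 9 more.
Total: 21.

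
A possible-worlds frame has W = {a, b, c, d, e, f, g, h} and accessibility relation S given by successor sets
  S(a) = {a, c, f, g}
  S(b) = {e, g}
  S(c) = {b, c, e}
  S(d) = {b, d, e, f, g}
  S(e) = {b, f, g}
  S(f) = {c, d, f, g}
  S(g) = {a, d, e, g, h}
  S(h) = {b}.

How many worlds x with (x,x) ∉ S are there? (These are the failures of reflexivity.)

3

Enumerating: b, e, h.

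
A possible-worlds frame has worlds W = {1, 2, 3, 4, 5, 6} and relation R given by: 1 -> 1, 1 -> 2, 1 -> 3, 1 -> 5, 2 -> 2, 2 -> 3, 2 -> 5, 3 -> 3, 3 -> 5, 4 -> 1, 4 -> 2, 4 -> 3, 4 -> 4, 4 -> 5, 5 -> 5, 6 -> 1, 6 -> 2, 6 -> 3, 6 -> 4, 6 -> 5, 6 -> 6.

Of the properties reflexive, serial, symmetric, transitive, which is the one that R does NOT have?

symmetric

Reflexive: yes — every world is R-related to itself.
Serial: yes — every world has a successor (e.g. 1 R 1).
Symmetric: no — 1 R 2 but not 2 R 1.
Transitive: yes — every two-step R-path is closed by a direct edge.
Only symmetric fails.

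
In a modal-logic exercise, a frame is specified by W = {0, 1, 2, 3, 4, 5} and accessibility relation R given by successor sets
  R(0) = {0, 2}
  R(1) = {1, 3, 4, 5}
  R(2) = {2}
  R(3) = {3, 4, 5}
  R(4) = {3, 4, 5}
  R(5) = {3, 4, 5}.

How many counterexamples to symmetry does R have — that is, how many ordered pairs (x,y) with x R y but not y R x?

Enumerating: (0,2), (1,3), (1,4), (1,5).

4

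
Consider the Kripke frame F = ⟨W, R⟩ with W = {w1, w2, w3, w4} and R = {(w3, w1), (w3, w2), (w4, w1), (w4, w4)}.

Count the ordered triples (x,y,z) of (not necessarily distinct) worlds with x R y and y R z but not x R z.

0

R is transitive; there are no such tuples.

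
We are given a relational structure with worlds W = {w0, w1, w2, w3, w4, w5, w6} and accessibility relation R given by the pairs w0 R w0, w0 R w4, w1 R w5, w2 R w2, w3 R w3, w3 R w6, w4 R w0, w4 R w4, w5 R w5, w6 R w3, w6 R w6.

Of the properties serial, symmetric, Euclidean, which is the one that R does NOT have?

Serial: yes — every world has a successor (e.g. w0 R w0).
Symmetric: no — w1 R w5 but not w5 R w1.
Euclidean: yes — any two successors of a common world are R-related.
Only symmetric fails.

symmetric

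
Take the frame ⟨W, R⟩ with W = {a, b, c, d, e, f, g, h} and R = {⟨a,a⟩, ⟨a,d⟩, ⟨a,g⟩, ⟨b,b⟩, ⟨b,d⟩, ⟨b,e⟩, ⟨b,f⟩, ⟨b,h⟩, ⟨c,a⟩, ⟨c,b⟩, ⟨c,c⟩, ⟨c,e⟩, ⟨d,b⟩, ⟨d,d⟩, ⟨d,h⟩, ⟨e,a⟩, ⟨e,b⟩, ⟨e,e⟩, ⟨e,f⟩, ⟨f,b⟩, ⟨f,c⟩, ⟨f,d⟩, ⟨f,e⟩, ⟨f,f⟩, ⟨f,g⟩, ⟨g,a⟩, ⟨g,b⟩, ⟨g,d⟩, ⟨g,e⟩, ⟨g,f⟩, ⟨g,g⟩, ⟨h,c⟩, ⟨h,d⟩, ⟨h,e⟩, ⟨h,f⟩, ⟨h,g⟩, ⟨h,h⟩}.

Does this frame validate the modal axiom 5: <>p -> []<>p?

By correspondence theory, 5 is valid on a frame iff R is Euclidean.
Euclidean: no — a R d and a R g, but not d R g.

No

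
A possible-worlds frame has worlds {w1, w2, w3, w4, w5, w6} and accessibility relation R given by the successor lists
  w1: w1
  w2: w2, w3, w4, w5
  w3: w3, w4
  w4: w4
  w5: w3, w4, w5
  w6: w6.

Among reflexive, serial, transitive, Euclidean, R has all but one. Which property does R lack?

Reflexive: yes — every world is R-related to itself.
Serial: yes — every world has a successor (e.g. w1 R w1).
Transitive: yes — every two-step R-path is closed by a direct edge.
Euclidean: no — w2 R w3 and w2 R w5, but not w3 R w5.
Only Euclidean fails.

Euclidean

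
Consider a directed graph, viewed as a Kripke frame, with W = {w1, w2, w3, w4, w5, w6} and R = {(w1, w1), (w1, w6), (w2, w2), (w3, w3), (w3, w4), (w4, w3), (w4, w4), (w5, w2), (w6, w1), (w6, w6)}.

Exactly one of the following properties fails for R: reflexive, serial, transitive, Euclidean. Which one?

reflexive

Reflexive: no — w5 is not related to itself.
Serial: yes — every world has a successor (e.g. w1 R w1).
Transitive: yes — every two-step R-path is closed by a direct edge.
Euclidean: yes — any two successors of a common world are R-related.
Only reflexive fails.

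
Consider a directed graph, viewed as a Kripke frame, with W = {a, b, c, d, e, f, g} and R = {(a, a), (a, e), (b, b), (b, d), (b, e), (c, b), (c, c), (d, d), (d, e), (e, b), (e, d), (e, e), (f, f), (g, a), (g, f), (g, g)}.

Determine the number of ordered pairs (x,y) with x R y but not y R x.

Enumerating: (a,e), (b,d), (c,b), (g,a), (g,f).

5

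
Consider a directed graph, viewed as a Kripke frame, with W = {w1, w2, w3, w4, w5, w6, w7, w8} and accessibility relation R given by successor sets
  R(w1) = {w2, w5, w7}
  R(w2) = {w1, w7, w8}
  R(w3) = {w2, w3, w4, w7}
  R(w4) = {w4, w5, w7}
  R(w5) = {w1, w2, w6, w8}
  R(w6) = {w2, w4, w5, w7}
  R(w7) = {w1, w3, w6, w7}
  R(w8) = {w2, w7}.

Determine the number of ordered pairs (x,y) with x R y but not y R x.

Enumerating: (w2,w7), (w3,w2), (w3,w4), (w4,w5), (w4,w7), (w5,w2), (w5,w8), (w6,w2), (w6,w4), (w8,w7).

10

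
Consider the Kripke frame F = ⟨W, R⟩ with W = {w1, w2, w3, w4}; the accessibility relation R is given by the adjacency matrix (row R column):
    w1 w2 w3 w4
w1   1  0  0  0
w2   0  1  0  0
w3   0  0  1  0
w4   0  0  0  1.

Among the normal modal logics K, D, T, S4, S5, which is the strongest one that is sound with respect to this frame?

S5

Serial (axiom D): yes — every world has a successor (e.g. w1 R w1).
Reflexive (axiom T): yes — every world is R-related to itself.
Transitive (axiom 4): yes — every two-step R-path is closed by a direct edge.
Euclidean (axiom 5): yes — any two successors of a common world are R-related.
So F validates K, D, T, S4, S5. The strongest is S5.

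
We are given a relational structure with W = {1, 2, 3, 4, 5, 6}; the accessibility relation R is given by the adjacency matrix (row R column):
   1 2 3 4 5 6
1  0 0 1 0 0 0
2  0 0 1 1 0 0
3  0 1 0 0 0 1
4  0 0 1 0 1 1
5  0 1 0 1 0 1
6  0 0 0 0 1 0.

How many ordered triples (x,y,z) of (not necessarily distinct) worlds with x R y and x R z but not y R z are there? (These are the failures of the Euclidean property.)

Enumerating: (1,3,3), (2,3,3), (2,3,4), (2,4,4), (3,2,2), (3,2,6), (3,6,2), (3,6,6), (4,3,3), (4,3,5), (4,5,3), (4,5,5), … and 10 more.
Total: 22.

22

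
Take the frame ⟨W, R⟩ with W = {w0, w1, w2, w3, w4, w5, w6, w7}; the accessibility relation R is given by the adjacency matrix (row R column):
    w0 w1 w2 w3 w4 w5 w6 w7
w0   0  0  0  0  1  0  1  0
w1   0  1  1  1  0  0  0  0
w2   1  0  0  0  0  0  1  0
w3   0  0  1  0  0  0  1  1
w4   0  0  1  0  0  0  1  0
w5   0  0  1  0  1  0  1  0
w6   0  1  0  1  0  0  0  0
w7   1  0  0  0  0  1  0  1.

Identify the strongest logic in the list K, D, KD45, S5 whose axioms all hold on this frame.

Serial (axiom D): yes — every world has a successor (e.g. w0 R w4).
Euclidean (axiom 5): no — w0 R w6 and w0 R w4, but not w6 R w4.
Transitive (axiom 4): no — w0 R w4 and w4 R w2, but not w0 R w2.
Reflexive (axiom T): no — w0 is not related to itself.
So F validates K, D; KD45 would additionally require R to be Euclidean and transitive. The strongest is D.

D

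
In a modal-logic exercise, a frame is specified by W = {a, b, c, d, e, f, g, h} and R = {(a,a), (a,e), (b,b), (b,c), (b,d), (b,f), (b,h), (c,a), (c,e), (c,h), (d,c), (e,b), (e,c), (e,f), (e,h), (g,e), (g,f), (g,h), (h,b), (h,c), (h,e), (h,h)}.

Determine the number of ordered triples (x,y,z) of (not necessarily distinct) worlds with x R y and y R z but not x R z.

27

Enumerating: (a,e,b), (a,e,c), (a,e,f), (a,e,h), (b,c,a), (b,c,e), (b,h,e), (c,e,b), (c,e,c), (c,e,f), (c,h,b), (c,h,c), … and 15 more.
Total: 27.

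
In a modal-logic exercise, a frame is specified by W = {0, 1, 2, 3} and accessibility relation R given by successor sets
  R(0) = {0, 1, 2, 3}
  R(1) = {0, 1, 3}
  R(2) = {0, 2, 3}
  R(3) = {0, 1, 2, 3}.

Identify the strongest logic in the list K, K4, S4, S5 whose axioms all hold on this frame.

Transitive (axiom 4): no — 1 R 0 and 0 R 2, but not 1 R 2.
Reflexive (axiom T): yes — every world is R-related to itself.
Euclidean (axiom 5): no — 0 R 1 and 0 R 2, but not 1 R 2.
So F validates K; K4 would additionally require R to be transitive. The strongest is K.

K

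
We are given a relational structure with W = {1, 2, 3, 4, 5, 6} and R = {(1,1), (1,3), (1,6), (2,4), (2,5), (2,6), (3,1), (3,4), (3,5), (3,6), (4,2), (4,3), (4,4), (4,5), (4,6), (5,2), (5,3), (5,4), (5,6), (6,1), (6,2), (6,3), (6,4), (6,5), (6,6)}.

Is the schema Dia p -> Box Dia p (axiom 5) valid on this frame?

Axiom 5 corresponds to the accessibility relation being Euclidean.
Euclidean: no — 3 R 1 and 3 R 4, but not 1 R 4.

No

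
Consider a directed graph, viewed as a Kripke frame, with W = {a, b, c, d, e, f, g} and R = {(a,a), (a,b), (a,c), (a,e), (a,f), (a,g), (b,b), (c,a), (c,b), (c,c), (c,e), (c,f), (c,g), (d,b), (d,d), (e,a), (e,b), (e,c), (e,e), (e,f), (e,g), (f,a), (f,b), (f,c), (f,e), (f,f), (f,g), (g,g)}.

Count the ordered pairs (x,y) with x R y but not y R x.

9

Enumerating: (a,b), (a,g), (c,b), (c,g), (d,b), (e,b), (e,g), (f,b), (f,g).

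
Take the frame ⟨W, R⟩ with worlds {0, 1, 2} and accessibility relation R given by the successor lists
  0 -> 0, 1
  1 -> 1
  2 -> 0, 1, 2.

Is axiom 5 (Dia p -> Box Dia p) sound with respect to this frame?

Axiom 5 corresponds to the accessibility relation being Euclidean.
Euclidean: no — 2 R 1 and 2 R 0, but not 1 R 0.

No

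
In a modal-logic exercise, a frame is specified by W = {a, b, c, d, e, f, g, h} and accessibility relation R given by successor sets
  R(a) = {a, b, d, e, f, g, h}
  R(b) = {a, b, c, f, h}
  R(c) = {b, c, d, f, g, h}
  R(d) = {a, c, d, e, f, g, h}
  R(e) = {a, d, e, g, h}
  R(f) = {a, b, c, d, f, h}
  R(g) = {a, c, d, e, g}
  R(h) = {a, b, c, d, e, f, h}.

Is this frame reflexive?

Yes

Reflexive: yes — every world is R-related to itself.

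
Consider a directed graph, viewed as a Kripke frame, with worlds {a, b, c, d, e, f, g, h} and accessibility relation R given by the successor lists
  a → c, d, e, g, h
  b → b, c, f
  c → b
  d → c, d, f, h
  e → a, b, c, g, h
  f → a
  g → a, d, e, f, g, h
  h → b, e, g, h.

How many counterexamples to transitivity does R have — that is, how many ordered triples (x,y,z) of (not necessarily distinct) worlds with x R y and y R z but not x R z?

Enumerating: (a,c,b), (a,d,f), (a,e,a), (a,e,b), (a,g,a), (a,g,f), (a,h,b), (b,f,a), (c,b,c), (c,b,f), (d,c,b), (d,f,a), … and 27 more.
Total: 39.

39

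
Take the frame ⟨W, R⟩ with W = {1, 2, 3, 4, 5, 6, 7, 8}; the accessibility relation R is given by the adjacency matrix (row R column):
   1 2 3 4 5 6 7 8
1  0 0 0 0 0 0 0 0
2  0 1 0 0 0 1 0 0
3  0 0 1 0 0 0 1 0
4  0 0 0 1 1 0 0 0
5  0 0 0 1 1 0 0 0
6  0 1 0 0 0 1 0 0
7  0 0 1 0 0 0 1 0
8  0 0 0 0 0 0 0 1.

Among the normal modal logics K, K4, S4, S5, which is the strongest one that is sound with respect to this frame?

Transitive (axiom 4): yes — every two-step R-path is closed by a direct edge.
Reflexive (axiom T): no — 1 is not related to itself.
Euclidean (axiom 5): yes — any two successors of a common world are R-related.
So F validates K, K4; S4 would additionally require R to be reflexive. The strongest is K4.

K4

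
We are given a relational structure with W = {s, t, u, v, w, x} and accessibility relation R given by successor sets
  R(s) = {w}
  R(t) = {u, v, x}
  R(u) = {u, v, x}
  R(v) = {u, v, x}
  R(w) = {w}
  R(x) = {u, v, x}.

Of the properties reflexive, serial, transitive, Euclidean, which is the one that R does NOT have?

reflexive

Reflexive: no — s is not related to itself.
Serial: yes — every world has a successor (e.g. s R w).
Transitive: yes — every two-step R-path is closed by a direct edge.
Euclidean: yes — any two successors of a common world are R-related.
Only reflexive fails.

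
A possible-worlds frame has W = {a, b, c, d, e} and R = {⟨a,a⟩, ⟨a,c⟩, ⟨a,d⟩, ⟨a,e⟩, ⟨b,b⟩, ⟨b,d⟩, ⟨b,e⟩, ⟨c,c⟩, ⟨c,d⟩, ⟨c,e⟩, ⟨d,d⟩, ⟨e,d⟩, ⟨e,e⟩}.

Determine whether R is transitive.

Transitive: yes — every two-step R-path is closed by a direct edge.

Yes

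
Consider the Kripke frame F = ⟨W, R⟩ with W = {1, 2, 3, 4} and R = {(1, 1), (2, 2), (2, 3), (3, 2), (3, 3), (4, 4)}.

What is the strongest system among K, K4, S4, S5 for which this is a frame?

Transitive (axiom 4): yes — every two-step R-path is closed by a direct edge.
Reflexive (axiom T): yes — every world is R-related to itself.
Euclidean (axiom 5): yes — any two successors of a common world are R-related.
So F validates K, K4, S4, S5. The strongest is S5.

S5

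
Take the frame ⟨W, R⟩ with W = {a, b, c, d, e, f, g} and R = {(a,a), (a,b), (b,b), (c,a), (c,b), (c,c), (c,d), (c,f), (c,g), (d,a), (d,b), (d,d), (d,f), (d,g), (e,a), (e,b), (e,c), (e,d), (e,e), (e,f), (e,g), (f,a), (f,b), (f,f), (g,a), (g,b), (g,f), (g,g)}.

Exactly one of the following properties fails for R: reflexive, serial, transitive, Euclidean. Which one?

Reflexive: yes — every world is R-related to itself.
Serial: yes — every world has a successor (e.g. a R a).
Transitive: yes — every two-step R-path is closed by a direct edge.
Euclidean: no — c R a and c R d, but not a R d.
Only Euclidean fails.

Euclidean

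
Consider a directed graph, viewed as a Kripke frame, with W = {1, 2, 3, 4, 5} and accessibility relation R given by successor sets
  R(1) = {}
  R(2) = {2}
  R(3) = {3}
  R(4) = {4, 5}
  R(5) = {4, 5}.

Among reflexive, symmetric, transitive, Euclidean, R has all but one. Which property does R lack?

reflexive

Reflexive: no — 1 is not related to itself.
Symmetric: yes — every pair in R has its reverse in R.
Transitive: yes — every two-step R-path is closed by a direct edge.
Euclidean: yes — any two successors of a common world are R-related.
Only reflexive fails.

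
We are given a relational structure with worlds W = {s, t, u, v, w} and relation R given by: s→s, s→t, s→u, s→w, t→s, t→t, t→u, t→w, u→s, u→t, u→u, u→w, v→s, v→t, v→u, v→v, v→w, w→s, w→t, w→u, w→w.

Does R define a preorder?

Reflexive: yes — every world is R-related to itself.
Transitive: yes — every two-step R-path is closed by a direct edge.
So R is a preorder.

Yes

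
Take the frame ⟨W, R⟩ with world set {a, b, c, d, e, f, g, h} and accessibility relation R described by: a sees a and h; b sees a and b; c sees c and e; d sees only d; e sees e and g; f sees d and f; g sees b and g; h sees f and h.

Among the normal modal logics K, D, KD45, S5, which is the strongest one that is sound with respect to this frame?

D

Serial (axiom D): yes — every world has a successor (e.g. a R a).
Euclidean (axiom 5): no — a R h and a R a, but not h R a.
Transitive (axiom 4): no — a R h and h R f, but not a R f.
Reflexive (axiom T): yes — every world is R-related to itself.
So F validates K, D; KD45 would additionally require R to be Euclidean and transitive. The strongest is D.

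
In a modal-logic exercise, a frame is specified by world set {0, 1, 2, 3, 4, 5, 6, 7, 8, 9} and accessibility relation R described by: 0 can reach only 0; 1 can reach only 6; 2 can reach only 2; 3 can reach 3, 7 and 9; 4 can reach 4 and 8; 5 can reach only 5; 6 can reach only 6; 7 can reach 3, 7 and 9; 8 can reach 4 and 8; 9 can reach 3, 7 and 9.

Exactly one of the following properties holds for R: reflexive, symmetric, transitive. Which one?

transitive

Reflexive: no — 1 is not related to itself.
Symmetric: no — 1 R 6 but not 6 R 1.
Transitive: yes — every two-step R-path is closed by a direct edge.
Only transitive holds.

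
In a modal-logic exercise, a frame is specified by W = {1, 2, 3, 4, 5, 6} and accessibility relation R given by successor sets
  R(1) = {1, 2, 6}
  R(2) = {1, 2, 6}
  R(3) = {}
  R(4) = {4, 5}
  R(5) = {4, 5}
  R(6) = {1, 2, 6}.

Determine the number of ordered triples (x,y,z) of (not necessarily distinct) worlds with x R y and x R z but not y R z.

R is Euclidean; there are no such tuples.

0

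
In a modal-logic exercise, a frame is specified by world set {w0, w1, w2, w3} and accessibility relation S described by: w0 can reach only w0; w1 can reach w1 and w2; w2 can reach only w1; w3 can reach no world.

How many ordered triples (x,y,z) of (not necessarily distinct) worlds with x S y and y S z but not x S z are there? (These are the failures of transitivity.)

Enumerating: (w2,w1,w2).

1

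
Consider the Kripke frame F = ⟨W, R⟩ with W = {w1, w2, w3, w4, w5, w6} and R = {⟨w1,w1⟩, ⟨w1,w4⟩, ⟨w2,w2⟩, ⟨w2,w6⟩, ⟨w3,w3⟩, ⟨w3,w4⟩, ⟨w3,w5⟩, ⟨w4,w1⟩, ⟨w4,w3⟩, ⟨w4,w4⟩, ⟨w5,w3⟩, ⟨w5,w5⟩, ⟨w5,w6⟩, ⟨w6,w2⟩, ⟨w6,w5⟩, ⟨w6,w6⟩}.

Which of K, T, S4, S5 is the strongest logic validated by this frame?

Reflexive (axiom T): yes — every world is R-related to itself.
Transitive (axiom 4): no — w1 R w4 and w4 R w3, but not w1 R w3.
Euclidean (axiom 5): no — w3 R w4 and w3 R w5, but not w4 R w5.
So F validates K, T; S4 would additionally require R to be transitive. The strongest is T.

T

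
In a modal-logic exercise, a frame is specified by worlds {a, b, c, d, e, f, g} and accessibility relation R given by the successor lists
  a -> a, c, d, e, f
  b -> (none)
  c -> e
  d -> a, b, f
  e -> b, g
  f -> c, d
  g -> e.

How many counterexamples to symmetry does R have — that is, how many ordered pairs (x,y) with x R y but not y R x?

7

Enumerating: (a,c), (a,e), (a,f), (c,e), (d,b), (e,b), (f,c).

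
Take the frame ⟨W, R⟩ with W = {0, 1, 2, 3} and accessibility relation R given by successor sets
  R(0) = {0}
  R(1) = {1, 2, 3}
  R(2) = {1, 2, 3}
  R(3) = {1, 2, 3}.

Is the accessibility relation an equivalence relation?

Yes

Reflexive: yes — every world is R-related to itself.
Symmetric: yes — every pair in R has its reverse in R.
Transitive: yes — every two-step R-path is closed by a direct edge.
So R is an equivalence relation.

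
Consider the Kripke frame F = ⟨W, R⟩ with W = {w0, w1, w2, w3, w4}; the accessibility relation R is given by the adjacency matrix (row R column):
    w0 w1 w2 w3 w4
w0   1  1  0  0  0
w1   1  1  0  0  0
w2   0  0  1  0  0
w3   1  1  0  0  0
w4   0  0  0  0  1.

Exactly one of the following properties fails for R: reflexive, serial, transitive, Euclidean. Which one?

Reflexive: no — w3 is not related to itself.
Serial: yes — every world has a successor (e.g. w0 R w0).
Transitive: yes — every two-step R-path is closed by a direct edge.
Euclidean: yes — any two successors of a common world are R-related.
Only reflexive fails.

reflexive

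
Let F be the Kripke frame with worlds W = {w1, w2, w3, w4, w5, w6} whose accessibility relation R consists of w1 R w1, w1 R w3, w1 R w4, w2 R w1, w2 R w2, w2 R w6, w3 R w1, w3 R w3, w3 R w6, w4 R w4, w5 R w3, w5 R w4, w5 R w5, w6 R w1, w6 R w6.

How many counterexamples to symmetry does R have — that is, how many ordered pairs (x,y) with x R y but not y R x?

7

Enumerating: (w1,w4), (w2,w1), (w2,w6), (w3,w6), (w5,w3), (w5,w4), (w6,w1).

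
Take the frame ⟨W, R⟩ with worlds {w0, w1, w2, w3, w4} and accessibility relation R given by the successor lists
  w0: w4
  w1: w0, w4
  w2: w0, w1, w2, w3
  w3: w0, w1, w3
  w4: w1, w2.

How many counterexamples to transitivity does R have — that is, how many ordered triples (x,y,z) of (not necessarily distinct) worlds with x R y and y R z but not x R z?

Enumerating: (w0,w4,w1), (w0,w4,w2), (w1,w4,w1), (w1,w4,w2), (w2,w0,w4), (w2,w1,w4), (w3,w0,w4), (w3,w1,w4), (w4,w1,w0), (w4,w1,w4), (w4,w2,w0), (w4,w2,w3).

12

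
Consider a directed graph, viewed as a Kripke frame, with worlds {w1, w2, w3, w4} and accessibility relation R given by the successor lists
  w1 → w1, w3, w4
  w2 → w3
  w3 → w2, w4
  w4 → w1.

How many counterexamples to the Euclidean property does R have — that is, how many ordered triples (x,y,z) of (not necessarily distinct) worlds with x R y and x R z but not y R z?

9

Enumerating: (w1,w3,w1), (w1,w3,w3), (w1,w4,w3), (w1,w4,w4), (w2,w3,w3), (w3,w2,w2), (w3,w2,w4), (w3,w4,w2), (w3,w4,w4).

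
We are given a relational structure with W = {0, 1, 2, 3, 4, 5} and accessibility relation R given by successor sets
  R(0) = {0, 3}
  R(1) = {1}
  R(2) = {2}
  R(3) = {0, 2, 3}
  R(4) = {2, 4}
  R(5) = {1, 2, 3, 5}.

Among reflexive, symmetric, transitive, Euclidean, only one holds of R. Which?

Reflexive: yes — every world is R-related to itself.
Symmetric: no — 3 R 2 but not 2 R 3.
Transitive: no — 0 R 3 and 3 R 2, but not 0 R 2.
Euclidean: no — 3 R 0 and 3 R 2, but not 0 R 2.
Only reflexive holds.

reflexive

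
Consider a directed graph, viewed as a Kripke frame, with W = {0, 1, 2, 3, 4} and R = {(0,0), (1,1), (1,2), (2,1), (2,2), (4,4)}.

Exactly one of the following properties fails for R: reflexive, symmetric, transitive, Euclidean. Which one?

reflexive

Reflexive: no — 3 is not related to itself.
Symmetric: yes — every pair in R has its reverse in R.
Transitive: yes — every two-step R-path is closed by a direct edge.
Euclidean: yes — any two successors of a common world are R-related.
Only reflexive fails.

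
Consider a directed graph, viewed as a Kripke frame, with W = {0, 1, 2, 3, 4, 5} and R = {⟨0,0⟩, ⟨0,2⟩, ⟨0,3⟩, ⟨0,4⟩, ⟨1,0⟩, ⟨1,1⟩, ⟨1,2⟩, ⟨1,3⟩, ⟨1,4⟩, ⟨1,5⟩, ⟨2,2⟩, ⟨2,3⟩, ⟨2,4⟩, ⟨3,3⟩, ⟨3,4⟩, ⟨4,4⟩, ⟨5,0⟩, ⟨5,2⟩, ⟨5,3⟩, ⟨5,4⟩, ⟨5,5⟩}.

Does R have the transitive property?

Transitive: yes — every two-step R-path is closed by a direct edge.

Yes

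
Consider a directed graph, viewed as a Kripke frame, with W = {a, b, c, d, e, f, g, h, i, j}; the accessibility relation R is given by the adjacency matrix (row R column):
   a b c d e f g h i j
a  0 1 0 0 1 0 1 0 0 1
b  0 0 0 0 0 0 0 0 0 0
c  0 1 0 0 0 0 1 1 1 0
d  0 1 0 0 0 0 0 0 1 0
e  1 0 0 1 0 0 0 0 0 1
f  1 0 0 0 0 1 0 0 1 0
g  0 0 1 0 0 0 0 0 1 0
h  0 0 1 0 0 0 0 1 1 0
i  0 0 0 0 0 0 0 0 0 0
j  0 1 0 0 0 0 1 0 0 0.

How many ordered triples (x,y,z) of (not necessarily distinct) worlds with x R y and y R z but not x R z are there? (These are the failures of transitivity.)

24

Enumerating: (a,e,a), (a,e,d), (a,g,c), (a,g,i), (c,g,c), (c,h,c), (e,a,b), (e,a,e), (e,a,g), (e,d,b), (e,d,i), (e,j,b), … and 12 more.
Total: 24.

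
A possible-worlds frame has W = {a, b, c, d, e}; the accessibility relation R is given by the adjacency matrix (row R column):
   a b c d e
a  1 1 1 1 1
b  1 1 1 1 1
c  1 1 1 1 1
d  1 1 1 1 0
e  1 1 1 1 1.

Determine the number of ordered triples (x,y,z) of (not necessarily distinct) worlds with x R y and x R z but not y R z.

4

Enumerating: (a,d,e), (b,d,e), (c,d,e), (e,d,e).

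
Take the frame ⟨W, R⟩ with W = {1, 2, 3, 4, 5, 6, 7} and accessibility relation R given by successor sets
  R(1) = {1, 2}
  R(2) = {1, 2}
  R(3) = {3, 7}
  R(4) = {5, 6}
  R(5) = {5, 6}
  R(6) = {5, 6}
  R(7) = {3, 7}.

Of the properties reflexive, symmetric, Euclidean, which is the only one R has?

Reflexive: no — 4 is not related to itself.
Symmetric: no — 4 R 5 but not 5 R 4.
Euclidean: yes — any two successors of a common world are R-related.
Only Euclidean holds.

Euclidean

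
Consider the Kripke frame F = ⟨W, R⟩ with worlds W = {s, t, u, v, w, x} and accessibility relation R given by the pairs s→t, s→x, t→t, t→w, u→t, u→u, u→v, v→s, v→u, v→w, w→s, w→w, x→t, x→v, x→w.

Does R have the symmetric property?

Symmetric: no — s R t but not t R s.

No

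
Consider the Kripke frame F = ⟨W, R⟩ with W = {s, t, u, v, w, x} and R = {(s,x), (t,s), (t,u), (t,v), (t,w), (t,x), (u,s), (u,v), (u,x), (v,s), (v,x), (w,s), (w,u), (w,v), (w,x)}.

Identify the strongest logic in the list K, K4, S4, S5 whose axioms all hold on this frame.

K4

Transitive (axiom 4): yes — every two-step R-path is closed by a direct edge.
Reflexive (axiom T): no — s is not related to itself.
Euclidean (axiom 5): no — t R s and t R u, but not s R u.
So F validates K, K4; S4 would additionally require R to be reflexive. The strongest is K4.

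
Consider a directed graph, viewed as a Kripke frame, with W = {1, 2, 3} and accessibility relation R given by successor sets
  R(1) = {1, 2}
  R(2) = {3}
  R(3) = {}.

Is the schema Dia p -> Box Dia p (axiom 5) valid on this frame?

No

The schema 5 characterises exactly the Euclidean frames.
Euclidean: no — 1 R 2 and 1 R 1, but not 2 R 1.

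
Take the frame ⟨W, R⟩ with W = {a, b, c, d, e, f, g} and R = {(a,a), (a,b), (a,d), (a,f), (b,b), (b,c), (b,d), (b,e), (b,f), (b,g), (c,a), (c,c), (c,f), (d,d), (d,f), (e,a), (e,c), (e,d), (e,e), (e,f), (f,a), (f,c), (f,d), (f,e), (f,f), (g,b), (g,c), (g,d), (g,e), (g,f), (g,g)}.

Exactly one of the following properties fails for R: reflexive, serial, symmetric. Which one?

symmetric

Reflexive: yes — every world is R-related to itself.
Serial: yes — every world has a successor (e.g. a R a).
Symmetric: no — a R b but not b R a.
Only symmetric fails.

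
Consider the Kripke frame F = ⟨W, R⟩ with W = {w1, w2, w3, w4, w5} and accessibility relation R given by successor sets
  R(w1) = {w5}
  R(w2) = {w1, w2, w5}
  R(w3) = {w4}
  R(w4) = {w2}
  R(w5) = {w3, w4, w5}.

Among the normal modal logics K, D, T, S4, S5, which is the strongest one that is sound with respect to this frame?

Serial (axiom D): yes — every world has a successor (e.g. w1 R w5).
Reflexive (axiom T): no — w1 is not related to itself.
Transitive (axiom 4): no — w1 R w5 and w5 R w3, but not w1 R w3.
Euclidean (axiom 5): no — w2 R w5 and w2 R w1, but not w5 R w1.
So F validates K, D; T would additionally require R to be reflexive. The strongest is D.

D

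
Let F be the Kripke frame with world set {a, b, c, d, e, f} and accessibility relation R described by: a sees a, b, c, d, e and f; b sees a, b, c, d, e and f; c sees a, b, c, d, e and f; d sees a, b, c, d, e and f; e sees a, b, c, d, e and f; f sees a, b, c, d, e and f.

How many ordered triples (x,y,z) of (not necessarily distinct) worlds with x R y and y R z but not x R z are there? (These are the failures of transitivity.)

0

R is transitive; there are no such tuples.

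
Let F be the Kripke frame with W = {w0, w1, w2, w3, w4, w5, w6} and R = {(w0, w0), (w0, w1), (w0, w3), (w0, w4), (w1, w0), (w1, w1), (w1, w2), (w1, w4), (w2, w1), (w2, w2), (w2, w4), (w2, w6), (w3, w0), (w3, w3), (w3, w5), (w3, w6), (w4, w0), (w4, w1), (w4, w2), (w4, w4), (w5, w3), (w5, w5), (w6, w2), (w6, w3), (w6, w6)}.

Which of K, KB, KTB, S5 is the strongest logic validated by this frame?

Symmetric (axiom B): yes — every pair in R has its reverse in R.
Reflexive (axiom T): yes — every world is R-related to itself.
Euclidean (axiom 5): no — w0 R w1 and w0 R w3, but not w1 R w3.
So F validates K, KB, KTB; S5 would additionally require R to be Euclidean. The strongest is KTB.

KTB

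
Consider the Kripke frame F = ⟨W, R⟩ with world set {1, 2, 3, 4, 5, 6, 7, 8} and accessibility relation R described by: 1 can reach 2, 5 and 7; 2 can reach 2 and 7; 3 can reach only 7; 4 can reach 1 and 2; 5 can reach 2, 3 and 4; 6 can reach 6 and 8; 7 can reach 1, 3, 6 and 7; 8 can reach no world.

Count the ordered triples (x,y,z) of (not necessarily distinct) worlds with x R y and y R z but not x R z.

20

Enumerating: (1,5,3), (1,5,4), (1,7,1), (1,7,3), (1,7,6), (2,7,1), (2,7,3), (2,7,6), (3,7,1), (3,7,3), (3,7,6), (4,1,5), … and 8 more.
Total: 20.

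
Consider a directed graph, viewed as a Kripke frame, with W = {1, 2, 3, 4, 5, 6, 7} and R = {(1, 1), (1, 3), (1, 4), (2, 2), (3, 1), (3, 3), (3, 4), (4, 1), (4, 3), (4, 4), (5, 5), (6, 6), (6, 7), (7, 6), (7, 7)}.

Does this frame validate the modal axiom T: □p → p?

Yes

The schema T characterises exactly the reflexive frames.
Reflexive: yes — every world is R-related to itself.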